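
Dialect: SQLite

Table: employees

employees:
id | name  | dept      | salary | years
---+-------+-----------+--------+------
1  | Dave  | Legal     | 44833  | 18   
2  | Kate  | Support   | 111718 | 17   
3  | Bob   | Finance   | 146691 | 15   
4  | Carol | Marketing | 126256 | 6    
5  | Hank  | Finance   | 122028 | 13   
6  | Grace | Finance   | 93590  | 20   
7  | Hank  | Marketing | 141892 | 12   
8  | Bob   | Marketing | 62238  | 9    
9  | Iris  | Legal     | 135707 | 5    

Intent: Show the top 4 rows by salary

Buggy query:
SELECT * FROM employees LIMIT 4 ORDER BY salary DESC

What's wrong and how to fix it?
Bug: ORDER BY cannot follow LIMIT; LIMIT is the final clause

Fix: Swap the clauses: ORDER BY first, then LIMIT

Corrected query:
SELECT * FROM employees ORDER BY salary DESC LIMIT 4

Result:
id | name  | dept      | salary | years
---+-------+-----------+--------+------
3  | Bob   | Finance   | 146691 | 15   
7  | Hank  | Marketing | 141892 | 12   
9  | Iris  | Legal     | 135707 | 5    
4  | Carol | Marketing | 126256 | 6    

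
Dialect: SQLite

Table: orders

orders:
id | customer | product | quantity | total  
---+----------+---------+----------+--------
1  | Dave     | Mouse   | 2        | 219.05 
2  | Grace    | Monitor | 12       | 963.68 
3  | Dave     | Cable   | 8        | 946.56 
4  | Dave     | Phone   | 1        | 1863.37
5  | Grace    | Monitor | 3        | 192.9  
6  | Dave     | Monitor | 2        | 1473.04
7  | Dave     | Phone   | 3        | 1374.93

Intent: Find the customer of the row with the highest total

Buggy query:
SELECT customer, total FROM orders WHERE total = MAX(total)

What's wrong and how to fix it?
Bug: MAX(total) is an aggregate and cannot be used directly in WHERE

Fix: Use a subquery: WHERE total = (SELECT MAX(total) FROM orders)

Corrected query:
SELECT customer, total FROM orders WHERE total = (SELECT MAX(total) FROM orders)

Result:
customer | total  
---------+--------
Dave     | 1863.37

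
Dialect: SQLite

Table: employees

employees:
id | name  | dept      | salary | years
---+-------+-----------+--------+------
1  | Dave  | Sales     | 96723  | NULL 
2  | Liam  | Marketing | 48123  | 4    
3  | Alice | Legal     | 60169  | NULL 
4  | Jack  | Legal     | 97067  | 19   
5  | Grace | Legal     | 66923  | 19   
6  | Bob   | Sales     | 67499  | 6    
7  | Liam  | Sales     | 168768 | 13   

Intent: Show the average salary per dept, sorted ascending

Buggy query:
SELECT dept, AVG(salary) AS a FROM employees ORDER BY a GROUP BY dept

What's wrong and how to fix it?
Bug: GROUP BY must precede ORDER BY

Fix: Reorder: SELECT … FROM … GROUP BY … ORDER BY …

Corrected query:
SELECT dept, AVG(salary) AS a FROM employees GROUP BY dept ORDER BY a

Result:
dept      | a            
----------+--------------
Marketing | 48123        
Legal     | 74719.666667 
Sales     | 110996.666667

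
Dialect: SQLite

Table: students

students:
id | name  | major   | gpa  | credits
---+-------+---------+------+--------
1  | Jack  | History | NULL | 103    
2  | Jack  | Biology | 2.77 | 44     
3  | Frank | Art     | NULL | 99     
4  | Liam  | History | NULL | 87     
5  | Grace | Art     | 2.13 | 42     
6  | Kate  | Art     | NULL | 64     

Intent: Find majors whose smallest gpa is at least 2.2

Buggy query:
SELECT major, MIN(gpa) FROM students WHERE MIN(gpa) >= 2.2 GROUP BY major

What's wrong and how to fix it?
Bug: Aggregates like MIN are computed per group after WHERE runs

Fix: Use HAVING for the per-group MIN condition

Corrected query:
SELECT major, MIN(gpa) FROM students GROUP BY major HAVING MIN(gpa) >= 2.2

Result:
major   | MIN(gpa)
--------+---------
Biology | 2.77    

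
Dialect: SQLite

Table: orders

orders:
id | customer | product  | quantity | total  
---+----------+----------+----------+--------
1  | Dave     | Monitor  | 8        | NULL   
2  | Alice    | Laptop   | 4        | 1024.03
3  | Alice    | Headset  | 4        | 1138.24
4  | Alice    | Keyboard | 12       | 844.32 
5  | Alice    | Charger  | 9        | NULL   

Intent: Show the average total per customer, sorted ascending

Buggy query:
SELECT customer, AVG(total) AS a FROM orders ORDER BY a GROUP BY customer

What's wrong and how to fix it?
Bug: ORDER BY appears before GROUP BY; SQL clause order requires GROUP BY first

Fix: Move ORDER BY to the end, after GROUP BY

Corrected query:
SELECT customer, AVG(total) AS a FROM orders GROUP BY customer ORDER BY a

Result:
customer | a          
---------+------------
Dave     | NULL       
Alice    | 1002.196667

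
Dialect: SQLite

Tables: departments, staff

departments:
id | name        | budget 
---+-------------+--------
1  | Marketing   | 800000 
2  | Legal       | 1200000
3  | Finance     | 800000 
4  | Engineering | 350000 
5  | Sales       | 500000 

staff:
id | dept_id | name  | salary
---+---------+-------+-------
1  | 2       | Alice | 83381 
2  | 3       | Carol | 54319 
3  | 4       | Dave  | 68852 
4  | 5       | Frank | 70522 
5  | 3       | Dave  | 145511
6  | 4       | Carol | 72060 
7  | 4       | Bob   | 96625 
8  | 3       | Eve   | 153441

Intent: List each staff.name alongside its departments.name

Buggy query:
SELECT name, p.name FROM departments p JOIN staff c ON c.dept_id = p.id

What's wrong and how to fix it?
Bug: 'name' exists in both joined tables, so the database can't tell which one is meant

Fix: Prefix ambiguous columns with the table alias

Corrected query:
SELECT c.name, p.name FROM departments p JOIN staff c ON c.dept_id = p.id

Result:
name  | name       
------+------------
Alice | Legal      
Carol | Finance    
Dave  | Engineering
Frank | Sales      
Dave  | Finance    
Carol | Engineering
Bob   | Engineering
Eve   | Finance    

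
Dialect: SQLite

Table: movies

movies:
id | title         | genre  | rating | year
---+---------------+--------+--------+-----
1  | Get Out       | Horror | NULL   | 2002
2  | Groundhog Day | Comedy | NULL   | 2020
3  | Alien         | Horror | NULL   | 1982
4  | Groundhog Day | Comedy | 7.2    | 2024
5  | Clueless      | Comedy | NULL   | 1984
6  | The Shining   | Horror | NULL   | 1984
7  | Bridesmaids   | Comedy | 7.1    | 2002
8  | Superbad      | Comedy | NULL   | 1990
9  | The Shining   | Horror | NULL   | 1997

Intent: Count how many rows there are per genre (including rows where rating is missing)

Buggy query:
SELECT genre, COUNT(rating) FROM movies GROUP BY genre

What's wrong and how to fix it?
Bug: COUNT(column) counts non-NULL values only; rows with NULL rating aren't counted

Fix: Use COUNT(*) to count all rows regardless of NULL

Corrected query:
SELECT genre, COUNT(*) FROM movies GROUP BY genre

Result:
genre  | COUNT(*)
-------+---------
Comedy | 5       
Horror | 4       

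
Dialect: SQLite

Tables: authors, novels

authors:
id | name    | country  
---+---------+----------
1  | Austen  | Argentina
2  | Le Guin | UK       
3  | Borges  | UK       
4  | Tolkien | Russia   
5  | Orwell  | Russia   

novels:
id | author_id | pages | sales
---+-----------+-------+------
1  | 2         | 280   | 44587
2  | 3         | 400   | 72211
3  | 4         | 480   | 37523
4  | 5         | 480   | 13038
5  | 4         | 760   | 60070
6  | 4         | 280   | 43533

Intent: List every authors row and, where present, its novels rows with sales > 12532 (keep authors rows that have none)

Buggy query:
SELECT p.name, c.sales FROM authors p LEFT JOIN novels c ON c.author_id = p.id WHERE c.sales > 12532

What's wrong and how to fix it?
Bug: A WHERE condition on the right-hand table after LEFT JOIN drops unmatched parents

Fix: Put 'c.sales > 12532' in the JOIN's ON clause instead of WHERE

Corrected query:
SELECT p.name, c.sales FROM authors p LEFT JOIN novels c ON c.author_id = p.id AND c.sales > 12532

Result:
name    | sales
--------+------
Austen  | NULL 
Le Guin | 44587
Borges  | 72211
Tolkien | 37523
Tolkien | 43533
Tolkien | 60070
Orwell  | 13038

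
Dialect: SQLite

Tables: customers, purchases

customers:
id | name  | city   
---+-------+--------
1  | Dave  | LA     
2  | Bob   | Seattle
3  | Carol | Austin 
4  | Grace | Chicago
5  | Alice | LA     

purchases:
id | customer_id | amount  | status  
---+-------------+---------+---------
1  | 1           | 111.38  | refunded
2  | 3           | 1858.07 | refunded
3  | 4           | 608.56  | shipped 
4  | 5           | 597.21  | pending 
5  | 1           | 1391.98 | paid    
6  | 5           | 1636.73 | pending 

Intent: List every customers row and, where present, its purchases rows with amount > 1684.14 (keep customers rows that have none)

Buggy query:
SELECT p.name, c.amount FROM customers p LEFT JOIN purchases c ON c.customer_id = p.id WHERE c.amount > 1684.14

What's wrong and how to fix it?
Bug: Filtering c.amount in WHERE discards the NULL rows produced by LEFT JOIN, turning it into an inner join

Fix: Move the right-table condition into the ON clause so unmatched parents are kept

Corrected query:
SELECT p.name, c.amount FROM customers p LEFT JOIN purchases c ON c.customer_id = p.id AND c.amount > 1684.14

Result:
name  | amount 
------+--------
Dave  | NULL   
Bob   | NULL   
Carol | 1858.07
Grace | NULL   
Alice | NULL   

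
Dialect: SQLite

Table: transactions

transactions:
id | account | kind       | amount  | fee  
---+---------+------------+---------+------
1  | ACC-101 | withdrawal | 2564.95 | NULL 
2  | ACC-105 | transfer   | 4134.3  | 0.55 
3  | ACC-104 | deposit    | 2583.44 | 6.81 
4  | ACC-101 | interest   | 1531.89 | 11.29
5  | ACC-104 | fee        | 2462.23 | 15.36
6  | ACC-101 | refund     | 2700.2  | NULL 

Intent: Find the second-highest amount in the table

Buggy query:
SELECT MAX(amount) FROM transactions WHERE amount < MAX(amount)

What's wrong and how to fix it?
Bug: The inner MAX is an aggregate inside WHERE, which is not allowed

Fix: Compute the overall MAX in a subquery, then take MAX of rows below it

Corrected query:
SELECT MAX(amount) FROM transactions WHERE amount < (SELECT MAX(amount) FROM transactions)

Result:
MAX(amount)
-----------
2700.2     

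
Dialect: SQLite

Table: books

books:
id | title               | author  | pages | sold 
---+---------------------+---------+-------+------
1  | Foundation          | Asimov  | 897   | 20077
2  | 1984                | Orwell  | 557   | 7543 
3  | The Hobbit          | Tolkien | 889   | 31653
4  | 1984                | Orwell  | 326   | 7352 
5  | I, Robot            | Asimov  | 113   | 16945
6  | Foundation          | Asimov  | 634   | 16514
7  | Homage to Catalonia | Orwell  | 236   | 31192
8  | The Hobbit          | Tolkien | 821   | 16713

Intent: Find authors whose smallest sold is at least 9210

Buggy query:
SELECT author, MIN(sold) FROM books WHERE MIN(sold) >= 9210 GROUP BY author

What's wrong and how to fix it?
Bug: MIN() in WHERE is a misuse of aggregate

Fix: Use HAVING for the per-group MIN condition

Corrected query:
SELECT author, MIN(sold) FROM books GROUP BY author HAVING MIN(sold) >= 9210

Result:
author  | MIN(sold)
--------+----------
Asimov  | 16514    
Tolkien | 16713    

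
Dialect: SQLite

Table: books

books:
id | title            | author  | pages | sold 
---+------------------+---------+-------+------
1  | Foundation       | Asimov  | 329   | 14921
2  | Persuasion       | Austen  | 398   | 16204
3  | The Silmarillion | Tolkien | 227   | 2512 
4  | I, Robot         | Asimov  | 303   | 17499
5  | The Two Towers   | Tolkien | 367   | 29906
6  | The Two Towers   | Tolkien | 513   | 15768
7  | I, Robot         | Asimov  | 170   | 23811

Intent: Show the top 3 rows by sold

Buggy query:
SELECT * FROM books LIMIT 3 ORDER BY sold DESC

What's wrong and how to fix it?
Bug: ORDER BY cannot follow LIMIT; LIMIT is the final clause

Fix: Swap the clauses: ORDER BY first, then LIMIT

Corrected query:
SELECT * FROM books ORDER BY sold DESC LIMIT 3

Result:
id | title          | author  | pages | sold 
---+----------------+---------+-------+------
5  | The Two Towers | Tolkien | 367   | 29906
7  | I, Robot       | Asimov  | 170   | 23811
4  | I, Robot       | Asimov  | 303   | 17499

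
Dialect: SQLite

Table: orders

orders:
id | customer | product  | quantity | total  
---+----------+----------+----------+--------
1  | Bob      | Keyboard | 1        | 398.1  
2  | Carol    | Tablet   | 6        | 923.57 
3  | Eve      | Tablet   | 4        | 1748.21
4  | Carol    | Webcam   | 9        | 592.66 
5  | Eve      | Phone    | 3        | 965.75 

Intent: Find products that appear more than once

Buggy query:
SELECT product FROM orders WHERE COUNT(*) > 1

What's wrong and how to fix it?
Bug: WHERE can't reference COUNT(*); aggregates are computed after WHERE

Fix: Group first, then use HAVING for the count condition

Corrected query:
SELECT product FROM orders GROUP BY product HAVING COUNT(*) > 1

Result:
product
-------
Tablet 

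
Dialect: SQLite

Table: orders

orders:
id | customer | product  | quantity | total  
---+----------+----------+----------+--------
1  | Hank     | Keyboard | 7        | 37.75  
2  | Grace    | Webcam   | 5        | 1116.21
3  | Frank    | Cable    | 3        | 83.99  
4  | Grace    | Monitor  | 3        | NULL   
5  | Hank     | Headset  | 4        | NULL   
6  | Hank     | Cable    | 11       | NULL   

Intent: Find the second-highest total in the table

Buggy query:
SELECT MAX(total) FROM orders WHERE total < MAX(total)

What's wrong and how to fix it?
Bug: The inner MAX is an aggregate inside WHERE, which is not allowed

Fix: Put the inner MAX in a scalar subquery

Corrected query:
SELECT MAX(total) FROM orders WHERE total < (SELECT MAX(total) FROM orders)

Result:
MAX(total)
----------
83.99     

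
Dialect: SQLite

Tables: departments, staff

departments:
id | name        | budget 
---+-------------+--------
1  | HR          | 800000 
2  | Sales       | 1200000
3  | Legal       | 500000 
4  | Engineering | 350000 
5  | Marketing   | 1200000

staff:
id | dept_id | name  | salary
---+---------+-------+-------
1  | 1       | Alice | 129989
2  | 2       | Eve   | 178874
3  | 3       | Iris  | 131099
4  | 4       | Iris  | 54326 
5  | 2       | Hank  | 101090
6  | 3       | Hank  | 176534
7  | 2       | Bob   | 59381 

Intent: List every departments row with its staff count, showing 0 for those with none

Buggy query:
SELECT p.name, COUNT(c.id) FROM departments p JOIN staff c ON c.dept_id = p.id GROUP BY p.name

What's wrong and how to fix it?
Bug: An inner join excludes parents with zero children

Fix: Use LEFT JOIN so parents without children still appear (COUNT(c.id) gives 0)

Corrected query:
SELECT p.name, COUNT(c.id) FROM departments p LEFT JOIN staff c ON c.dept_id = p.id GROUP BY p.name

Result:
name        | COUNT(c.id)
------------+------------
Engineering | 1          
HR          | 1          
Legal       | 2          
Marketing   | 0          
Sales       | 3          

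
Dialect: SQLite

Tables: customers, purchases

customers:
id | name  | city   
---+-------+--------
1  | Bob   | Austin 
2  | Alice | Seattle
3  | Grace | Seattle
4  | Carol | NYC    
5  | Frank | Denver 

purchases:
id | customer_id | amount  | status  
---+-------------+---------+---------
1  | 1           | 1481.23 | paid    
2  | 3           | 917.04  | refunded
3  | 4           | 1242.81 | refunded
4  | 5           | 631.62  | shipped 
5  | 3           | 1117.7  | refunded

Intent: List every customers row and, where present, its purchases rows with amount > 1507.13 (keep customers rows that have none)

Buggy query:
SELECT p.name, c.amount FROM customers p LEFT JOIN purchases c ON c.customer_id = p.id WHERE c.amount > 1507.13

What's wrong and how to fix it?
Bug: Filtering c.amount in WHERE discards the NULL rows produced by LEFT JOIN, turning it into an inner join

Fix: Put 'c.amount > 1507.13' in the JOIN's ON clause instead of WHERE

Corrected query:
SELECT p.name, c.amount FROM customers p LEFT JOIN purchases c ON c.customer_id = p.id AND c.amount > 1507.13

Result:
name  | amount
------+-------
Bob   | NULL  
Alice | NULL  
Grace | NULL  
Carol | NULL  
Frank | NULL  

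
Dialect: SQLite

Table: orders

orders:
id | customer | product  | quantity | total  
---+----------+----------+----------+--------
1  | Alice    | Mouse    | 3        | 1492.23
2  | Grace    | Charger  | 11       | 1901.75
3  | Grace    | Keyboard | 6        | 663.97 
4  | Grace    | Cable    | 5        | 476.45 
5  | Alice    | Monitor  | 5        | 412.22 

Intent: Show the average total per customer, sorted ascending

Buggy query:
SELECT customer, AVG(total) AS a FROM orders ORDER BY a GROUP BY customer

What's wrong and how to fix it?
Bug: ORDER BY appears before GROUP BY; SQL clause order requires GROUP BY first

Fix: Move ORDER BY to the end, after GROUP BY

Corrected query:
SELECT customer, AVG(total) AS a FROM orders GROUP BY customer ORDER BY a

Result:
customer | a          
---------+------------
Alice    | 952.225    
Grace    | 1014.056667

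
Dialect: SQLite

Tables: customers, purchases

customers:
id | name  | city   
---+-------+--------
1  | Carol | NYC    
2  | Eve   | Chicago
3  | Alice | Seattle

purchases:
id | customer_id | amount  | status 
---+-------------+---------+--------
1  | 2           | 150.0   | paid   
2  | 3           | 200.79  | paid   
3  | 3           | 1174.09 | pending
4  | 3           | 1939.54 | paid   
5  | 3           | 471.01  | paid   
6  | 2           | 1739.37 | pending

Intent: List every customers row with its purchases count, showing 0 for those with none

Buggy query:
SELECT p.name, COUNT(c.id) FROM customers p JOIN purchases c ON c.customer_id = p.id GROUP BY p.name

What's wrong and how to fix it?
Bug: INNER JOIN drops customers rows that have no matching purchases rows

Fix: Switch to LEFT JOIN to retain unmatched parent rows

Corrected query:
SELECT p.name, COUNT(c.id) FROM customers p LEFT JOIN purchases c ON c.customer_id = p.id GROUP BY p.name

Result:
name  | COUNT(c.id)
------+------------
Alice | 4          
Carol | 0          
Eve   | 2          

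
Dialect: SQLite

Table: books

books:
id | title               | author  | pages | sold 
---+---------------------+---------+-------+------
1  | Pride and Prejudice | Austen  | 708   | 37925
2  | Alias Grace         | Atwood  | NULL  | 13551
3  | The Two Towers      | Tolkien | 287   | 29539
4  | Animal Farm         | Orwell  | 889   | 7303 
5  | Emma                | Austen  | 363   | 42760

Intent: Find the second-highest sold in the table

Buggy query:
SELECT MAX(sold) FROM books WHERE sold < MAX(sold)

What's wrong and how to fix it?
Bug: MAX(sold) on the right of the comparison is an aggregate-in-WHERE error

Fix: Put the inner MAX in a scalar subquery

Corrected query:
SELECT MAX(sold) FROM books WHERE sold < (SELECT MAX(sold) FROM books)

Result:
MAX(sold)
---------
37925    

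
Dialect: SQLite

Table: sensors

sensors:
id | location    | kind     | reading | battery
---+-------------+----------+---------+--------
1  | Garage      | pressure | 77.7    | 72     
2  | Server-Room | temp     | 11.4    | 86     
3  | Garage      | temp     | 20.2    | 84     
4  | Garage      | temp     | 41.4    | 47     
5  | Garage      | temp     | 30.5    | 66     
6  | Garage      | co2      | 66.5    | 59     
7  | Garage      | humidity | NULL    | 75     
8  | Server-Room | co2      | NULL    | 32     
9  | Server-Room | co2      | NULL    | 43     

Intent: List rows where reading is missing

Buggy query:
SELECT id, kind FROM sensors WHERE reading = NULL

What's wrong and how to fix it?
Bug: Comparing to NULL with '=' never matches; NULL = NULL is unknown, not true

Fix: Use IS NULL to test for NULL

Corrected query:
SELECT id, kind FROM sensors WHERE reading IS NULL

Result:
id | kind    
---+---------
7  | humidity
8  | co2     
9  | co2     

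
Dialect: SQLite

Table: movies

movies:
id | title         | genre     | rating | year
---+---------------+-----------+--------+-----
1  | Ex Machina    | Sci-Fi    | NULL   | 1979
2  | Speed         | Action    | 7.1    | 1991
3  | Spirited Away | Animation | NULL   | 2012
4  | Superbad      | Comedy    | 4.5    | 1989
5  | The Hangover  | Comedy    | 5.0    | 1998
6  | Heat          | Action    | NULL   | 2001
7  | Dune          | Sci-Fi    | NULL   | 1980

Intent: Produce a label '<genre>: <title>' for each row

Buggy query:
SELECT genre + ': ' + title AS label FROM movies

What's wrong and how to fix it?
Bug: '+' is numeric addition; on text columns SQLite converts them to 0 instead of concatenating

Fix: Replace + with || to concatenate text

Corrected query:
SELECT genre || ': ' || title AS label FROM movies

Result:
label                   
------------------------
Sci-Fi: Ex Machina      
Action: Speed           
Animation: Spirited Away
Comedy: Superbad        
Comedy: The Hangover    
Action: Heat            
Sci-Fi: Dune            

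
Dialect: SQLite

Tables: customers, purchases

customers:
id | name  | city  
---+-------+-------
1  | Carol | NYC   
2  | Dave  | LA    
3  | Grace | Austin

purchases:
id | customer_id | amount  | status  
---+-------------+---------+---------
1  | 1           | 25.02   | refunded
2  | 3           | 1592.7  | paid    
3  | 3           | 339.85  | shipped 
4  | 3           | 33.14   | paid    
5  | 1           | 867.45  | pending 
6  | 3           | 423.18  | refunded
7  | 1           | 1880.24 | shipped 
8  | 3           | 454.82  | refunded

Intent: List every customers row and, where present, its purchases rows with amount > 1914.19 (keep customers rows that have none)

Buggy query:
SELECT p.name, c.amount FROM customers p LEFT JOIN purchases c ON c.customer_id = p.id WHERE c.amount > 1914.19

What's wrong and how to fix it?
Bug: A WHERE condition on the right-hand table after LEFT JOIN drops unmatched parents

Fix: Put 'c.amount > 1914.19' in the JOIN's ON clause instead of WHERE

Corrected query:
SELECT p.name, c.amount FROM customers p LEFT JOIN purchases c ON c.customer_id = p.id AND c.amount > 1914.19

Result:
name  | amount
------+-------
Carol | NULL  
Dave  | NULL  
Grace | NULL  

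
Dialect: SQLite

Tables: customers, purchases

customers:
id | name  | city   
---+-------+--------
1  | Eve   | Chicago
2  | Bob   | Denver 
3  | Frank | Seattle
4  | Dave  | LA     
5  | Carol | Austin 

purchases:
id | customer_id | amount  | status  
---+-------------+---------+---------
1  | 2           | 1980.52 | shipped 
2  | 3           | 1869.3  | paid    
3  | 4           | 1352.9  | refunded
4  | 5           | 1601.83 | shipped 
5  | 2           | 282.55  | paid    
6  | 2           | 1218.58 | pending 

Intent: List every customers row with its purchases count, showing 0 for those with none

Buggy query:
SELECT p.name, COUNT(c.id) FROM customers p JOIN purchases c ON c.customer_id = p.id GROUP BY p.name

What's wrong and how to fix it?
Bug: INNER JOIN drops customers rows that have no matching purchases rows

Fix: Use LEFT JOIN so parents without children still appear (COUNT(c.id) gives 0)

Corrected query:
SELECT p.name, COUNT(c.id) FROM customers p LEFT JOIN purchases c ON c.customer_id = p.id GROUP BY p.name

Result:
name  | COUNT(c.id)
------+------------
Bob   | 3          
Carol | 1          
Dave  | 1          
Eve   | 0          
Frank | 1          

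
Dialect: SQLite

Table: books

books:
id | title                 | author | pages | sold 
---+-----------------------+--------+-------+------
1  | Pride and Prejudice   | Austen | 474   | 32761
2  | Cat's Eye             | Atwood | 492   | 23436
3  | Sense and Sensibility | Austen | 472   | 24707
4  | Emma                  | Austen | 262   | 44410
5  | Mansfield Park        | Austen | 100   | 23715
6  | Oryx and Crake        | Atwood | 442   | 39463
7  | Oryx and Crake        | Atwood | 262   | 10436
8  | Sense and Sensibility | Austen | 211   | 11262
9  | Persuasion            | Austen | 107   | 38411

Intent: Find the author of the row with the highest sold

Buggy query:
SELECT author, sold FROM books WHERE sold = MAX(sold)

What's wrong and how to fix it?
Bug: MAX(sold) is an aggregate and cannot be used directly in WHERE

Fix: Use a subquery: WHERE sold = (SELECT MAX(sold) FROM books)

Corrected query:
SELECT author, sold FROM books WHERE sold = (SELECT MAX(sold) FROM books)

Result:
author | sold 
-------+------
Austen | 44410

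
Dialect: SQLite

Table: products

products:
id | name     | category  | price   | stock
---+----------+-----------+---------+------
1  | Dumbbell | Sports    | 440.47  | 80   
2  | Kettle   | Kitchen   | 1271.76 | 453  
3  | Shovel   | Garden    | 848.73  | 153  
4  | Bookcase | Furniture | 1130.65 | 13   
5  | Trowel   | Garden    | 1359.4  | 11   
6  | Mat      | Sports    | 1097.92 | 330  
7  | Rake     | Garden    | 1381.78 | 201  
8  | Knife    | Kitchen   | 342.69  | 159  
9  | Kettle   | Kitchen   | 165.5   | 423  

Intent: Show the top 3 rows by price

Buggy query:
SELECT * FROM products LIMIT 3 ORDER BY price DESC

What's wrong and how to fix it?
Bug: ORDER BY cannot follow LIMIT; LIMIT is the final clause

Fix: Sort with ORDER BY, then apply LIMIT

Corrected query:
SELECT * FROM products ORDER BY price DESC LIMIT 3

Result:
id | name   | category | price   | stock
---+--------+----------+---------+------
7  | Rake   | Garden   | 1381.78 | 201  
5  | Trowel | Garden   | 1359.4  | 11   
2  | Kettle | Kitchen  | 1271.76 | 453  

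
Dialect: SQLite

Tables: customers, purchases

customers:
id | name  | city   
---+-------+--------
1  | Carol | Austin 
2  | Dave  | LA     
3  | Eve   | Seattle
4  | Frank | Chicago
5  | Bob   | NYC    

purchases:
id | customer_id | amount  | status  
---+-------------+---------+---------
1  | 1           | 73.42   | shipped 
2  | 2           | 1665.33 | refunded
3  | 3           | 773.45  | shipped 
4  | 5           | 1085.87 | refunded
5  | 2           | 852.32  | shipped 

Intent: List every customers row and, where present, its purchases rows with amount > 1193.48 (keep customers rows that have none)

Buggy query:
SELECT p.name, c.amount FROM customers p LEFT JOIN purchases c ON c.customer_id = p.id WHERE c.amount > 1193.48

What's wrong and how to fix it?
Bug: Filtering c.amount in WHERE discards the NULL rows produced by LEFT JOIN, turning it into an inner join

Fix: Move the right-table condition into the ON clause so unmatched parents are kept

Corrected query:
SELECT p.name, c.amount FROM customers p LEFT JOIN purchases c ON c.customer_id = p.id AND c.amount > 1193.48

Result:
name  | amount 
------+--------
Carol | NULL   
Dave  | 1665.33
Eve   | NULL   
Frank | NULL   
Bob   | NULL   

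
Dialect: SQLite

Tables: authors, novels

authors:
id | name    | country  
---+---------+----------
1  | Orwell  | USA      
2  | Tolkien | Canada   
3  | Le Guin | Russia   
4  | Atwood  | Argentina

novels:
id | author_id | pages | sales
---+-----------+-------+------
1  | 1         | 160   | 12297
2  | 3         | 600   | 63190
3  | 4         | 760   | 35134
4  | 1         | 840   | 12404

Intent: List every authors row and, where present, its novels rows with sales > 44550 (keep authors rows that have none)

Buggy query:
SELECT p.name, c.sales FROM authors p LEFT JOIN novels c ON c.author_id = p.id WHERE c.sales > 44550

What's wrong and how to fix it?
Bug: Filtering c.sales in WHERE discards the NULL rows produced by LEFT JOIN, turning it into an inner join

Fix: Move the right-table condition into the ON clause so unmatched parents are kept

Corrected query:
SELECT p.name, c.sales FROM authors p LEFT JOIN novels c ON c.author_id = p.id AND c.sales > 44550

Result:
name    | sales
--------+------
Orwell  | NULL 
Tolkien | NULL 
Le Guin | 63190
Atwood  | NULL 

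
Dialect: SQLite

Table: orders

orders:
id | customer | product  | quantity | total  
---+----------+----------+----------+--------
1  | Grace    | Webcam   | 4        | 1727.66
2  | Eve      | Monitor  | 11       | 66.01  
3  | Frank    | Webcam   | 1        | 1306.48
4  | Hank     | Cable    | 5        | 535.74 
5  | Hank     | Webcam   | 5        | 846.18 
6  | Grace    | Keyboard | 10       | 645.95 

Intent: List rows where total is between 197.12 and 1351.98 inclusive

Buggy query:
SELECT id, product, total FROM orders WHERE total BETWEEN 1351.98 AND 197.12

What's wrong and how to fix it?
Bug: BETWEEN expects the lower bound first; with 1351.98 AND 197.12 the range is empty

Fix: Write BETWEEN 197.12 AND 1351.98

Corrected query:
SELECT id, product, total FROM orders WHERE total BETWEEN 197.12 AND 1351.98

Result:
id | product  | total  
---+----------+--------
3  | Webcam   | 1306.48
4  | Cable    | 535.74 
5  | Webcam   | 846.18 
6  | Keyboard | 645.95 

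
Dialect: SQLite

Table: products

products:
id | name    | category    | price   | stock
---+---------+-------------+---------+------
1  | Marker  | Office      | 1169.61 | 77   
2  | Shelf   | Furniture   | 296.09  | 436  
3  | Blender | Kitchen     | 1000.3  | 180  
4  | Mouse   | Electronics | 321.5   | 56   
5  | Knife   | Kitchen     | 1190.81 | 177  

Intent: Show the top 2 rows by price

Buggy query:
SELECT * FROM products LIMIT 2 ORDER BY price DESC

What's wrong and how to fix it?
Bug: LIMIT must come after ORDER BY

Fix: Sort with ORDER BY, then apply LIMIT

Corrected query:
SELECT * FROM products ORDER BY price DESC LIMIT 2

Result:
id | name   | category | price   | stock
---+--------+----------+---------+------
5  | Knife  | Kitchen  | 1190.81 | 177  
1  | Marker | Office   | 1169.61 | 77   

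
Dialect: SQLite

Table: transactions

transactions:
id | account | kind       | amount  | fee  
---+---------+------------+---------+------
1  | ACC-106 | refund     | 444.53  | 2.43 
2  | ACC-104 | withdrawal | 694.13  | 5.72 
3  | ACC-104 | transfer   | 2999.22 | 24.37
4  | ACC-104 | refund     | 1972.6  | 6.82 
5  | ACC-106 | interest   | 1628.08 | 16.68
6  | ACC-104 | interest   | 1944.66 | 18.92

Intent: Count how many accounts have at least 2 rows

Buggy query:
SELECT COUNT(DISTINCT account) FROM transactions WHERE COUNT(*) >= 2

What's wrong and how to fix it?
Bug: WHERE filters individual rows, not groups, so a group-level COUNT is invalid there

Fix: Group first with HAVING COUNT(*) >= 2, then COUNT the resulting groups

Corrected query:
SELECT COUNT(*) FROM (SELECT account FROM transactions GROUP BY account HAVING COUNT(*) >= 2)

Result:
COUNT(*)
--------
2       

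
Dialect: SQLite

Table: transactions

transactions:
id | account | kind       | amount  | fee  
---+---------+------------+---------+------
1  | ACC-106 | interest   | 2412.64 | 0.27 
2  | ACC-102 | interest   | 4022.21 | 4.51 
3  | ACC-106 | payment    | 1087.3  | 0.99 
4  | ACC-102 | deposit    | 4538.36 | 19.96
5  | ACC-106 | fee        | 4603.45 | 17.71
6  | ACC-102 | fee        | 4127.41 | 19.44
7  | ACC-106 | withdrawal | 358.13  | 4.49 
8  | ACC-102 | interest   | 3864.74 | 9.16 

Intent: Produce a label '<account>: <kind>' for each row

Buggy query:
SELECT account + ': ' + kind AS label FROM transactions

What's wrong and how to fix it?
Bug: '+' is numeric addition; on text columns SQLite converts them to 0 instead of concatenating

Fix: Use the || operator for string concatenation

Corrected query:
SELECT account || ': ' || kind AS label FROM transactions

Result:
label              
-------------------
ACC-106: interest  
ACC-102: interest  
ACC-106: payment   
ACC-102: deposit   
ACC-106: fee       
ACC-102: fee       
ACC-106: withdrawal
ACC-102: interest  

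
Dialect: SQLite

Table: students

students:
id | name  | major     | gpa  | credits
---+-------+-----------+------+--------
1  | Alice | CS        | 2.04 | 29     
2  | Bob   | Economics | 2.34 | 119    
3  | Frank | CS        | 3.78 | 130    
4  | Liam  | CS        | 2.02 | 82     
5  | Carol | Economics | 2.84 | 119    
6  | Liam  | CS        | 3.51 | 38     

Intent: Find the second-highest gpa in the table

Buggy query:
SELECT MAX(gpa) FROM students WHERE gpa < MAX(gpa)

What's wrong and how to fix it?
Bug: The inner MAX is an aggregate inside WHERE, which is not allowed

Fix: Compute the overall MAX in a subquery, then take MAX of rows below it

Corrected query:
SELECT MAX(gpa) FROM students WHERE gpa < (SELECT MAX(gpa) FROM students)

Result:
MAX(gpa)
--------
3.51    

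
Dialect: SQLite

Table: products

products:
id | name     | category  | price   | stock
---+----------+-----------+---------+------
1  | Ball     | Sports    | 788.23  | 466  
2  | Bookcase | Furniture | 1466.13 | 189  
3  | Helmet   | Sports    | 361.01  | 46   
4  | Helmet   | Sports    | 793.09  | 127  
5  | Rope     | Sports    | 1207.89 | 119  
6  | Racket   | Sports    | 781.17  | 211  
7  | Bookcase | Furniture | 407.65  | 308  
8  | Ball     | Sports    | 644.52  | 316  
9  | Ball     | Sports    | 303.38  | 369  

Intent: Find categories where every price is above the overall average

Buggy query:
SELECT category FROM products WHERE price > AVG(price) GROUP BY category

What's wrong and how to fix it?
Bug: WHERE evaluates per row before aggregation, so AVG() is unavailable

Fix: Use a subquery for AVG and a HAVING MIN(...) filter so the condition holds for every row in the group

Corrected query:
SELECT category FROM products GROUP BY category HAVING MIN(price) > (SELECT AVG(price) FROM products)

Result:
(no rows)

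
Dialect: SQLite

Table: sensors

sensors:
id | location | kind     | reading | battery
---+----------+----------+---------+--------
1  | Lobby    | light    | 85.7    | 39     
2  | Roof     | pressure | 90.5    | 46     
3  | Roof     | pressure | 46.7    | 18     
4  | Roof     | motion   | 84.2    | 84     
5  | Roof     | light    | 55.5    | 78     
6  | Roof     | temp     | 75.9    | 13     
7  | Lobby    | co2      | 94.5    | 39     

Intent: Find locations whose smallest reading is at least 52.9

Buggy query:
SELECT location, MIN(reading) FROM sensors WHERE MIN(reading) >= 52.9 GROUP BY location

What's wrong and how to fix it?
Bug: Aggregates like MIN are computed per group after WHERE runs

Fix: Use HAVING for the per-group MIN condition

Corrected query:
SELECT location, MIN(reading) FROM sensors GROUP BY location HAVING MIN(reading) >= 52.9

Result:
location | MIN(reading)
---------+-------------
Lobby    | 85.7        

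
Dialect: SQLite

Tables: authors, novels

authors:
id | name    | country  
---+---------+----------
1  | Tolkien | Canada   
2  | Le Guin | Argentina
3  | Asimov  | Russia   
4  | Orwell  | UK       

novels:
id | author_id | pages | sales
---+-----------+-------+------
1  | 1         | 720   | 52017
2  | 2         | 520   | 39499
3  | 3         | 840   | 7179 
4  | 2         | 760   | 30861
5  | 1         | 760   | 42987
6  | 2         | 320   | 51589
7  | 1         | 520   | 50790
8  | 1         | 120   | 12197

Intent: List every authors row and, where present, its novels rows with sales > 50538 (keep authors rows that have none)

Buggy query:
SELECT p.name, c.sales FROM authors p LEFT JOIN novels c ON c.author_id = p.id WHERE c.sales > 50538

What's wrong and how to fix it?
Bug: A WHERE condition on the right-hand table after LEFT JOIN drops unmatched parents

Fix: Put 'c.sales > 50538' in the JOIN's ON clause instead of WHERE

Corrected query:
SELECT p.name, c.sales FROM authors p LEFT JOIN novels c ON c.author_id = p.id AND c.sales > 50538

Result:
name    | sales
--------+------
Tolkien | 50790
Tolkien | 52017
Le Guin | 51589
Asimov  | NULL 
Orwell  | NULL 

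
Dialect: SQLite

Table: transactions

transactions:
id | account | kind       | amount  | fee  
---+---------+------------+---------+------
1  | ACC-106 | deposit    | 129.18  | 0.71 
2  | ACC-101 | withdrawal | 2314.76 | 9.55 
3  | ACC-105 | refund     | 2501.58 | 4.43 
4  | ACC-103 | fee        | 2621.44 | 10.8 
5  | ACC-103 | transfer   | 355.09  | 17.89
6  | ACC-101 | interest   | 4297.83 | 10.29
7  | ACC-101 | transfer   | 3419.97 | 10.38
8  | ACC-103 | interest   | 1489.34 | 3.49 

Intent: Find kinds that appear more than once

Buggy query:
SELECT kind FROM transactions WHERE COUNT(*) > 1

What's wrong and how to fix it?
Bug: WHERE can't reference COUNT(*); aggregates are computed after WHERE

Fix: GROUP BY kind, then filter groups with HAVING COUNT(*) > 1

Corrected query:
SELECT kind FROM transactions GROUP BY kind HAVING COUNT(*) > 1

Result:
kind    
--------
interest
transfer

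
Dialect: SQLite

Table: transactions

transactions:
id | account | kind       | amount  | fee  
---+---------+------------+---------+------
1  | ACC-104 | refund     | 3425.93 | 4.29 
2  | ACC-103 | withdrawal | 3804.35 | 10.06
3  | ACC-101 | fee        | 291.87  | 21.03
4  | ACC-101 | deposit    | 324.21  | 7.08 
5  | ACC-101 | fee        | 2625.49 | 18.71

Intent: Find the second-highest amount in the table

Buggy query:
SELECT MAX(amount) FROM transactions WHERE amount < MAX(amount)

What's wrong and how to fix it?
Bug: MAX(amount) on the right of the comparison is an aggregate-in-WHERE error

Fix: Compute the overall MAX in a subquery, then take MAX of rows below it

Corrected query:
SELECT MAX(amount) FROM transactions WHERE amount < (SELECT MAX(amount) FROM transactions)

Result:
MAX(amount)
-----------
3425.93    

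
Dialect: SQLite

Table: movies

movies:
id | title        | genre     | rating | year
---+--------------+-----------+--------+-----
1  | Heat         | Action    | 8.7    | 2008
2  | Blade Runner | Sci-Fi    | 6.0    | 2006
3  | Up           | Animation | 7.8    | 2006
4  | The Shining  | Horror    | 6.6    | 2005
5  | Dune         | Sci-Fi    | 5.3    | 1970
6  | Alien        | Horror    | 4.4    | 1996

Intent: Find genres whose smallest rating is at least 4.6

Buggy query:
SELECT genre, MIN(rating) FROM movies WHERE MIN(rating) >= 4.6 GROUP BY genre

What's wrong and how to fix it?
Bug: MIN() in WHERE is a misuse of aggregate

Fix: Use HAVING for the per-group MIN condition

Corrected query:
SELECT genre, MIN(rating) FROM movies GROUP BY genre HAVING MIN(rating) >= 4.6

Result:
genre     | MIN(rating)
----------+------------
Action    | 8.7        
Animation | 7.8        
Sci-Fi    | 5.3        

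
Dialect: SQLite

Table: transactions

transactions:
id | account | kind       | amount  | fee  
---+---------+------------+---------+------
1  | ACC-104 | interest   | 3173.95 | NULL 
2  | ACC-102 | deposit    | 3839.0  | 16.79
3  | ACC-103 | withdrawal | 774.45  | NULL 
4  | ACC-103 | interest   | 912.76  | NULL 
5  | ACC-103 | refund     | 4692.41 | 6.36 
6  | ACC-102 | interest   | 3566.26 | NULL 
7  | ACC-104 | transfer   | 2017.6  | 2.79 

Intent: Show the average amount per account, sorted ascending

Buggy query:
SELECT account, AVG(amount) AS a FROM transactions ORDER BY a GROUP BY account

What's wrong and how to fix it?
Bug: ORDER BY appears before GROUP BY; SQL clause order requires GROUP BY first

Fix: Reorder: SELECT … FROM … GROUP BY … ORDER BY …

Corrected query:
SELECT account, AVG(amount) AS a FROM transactions GROUP BY account ORDER BY a

Result:
account | a       
--------+---------
ACC-103 | 2126.54 
ACC-104 | 2595.775
ACC-102 | 3702.63 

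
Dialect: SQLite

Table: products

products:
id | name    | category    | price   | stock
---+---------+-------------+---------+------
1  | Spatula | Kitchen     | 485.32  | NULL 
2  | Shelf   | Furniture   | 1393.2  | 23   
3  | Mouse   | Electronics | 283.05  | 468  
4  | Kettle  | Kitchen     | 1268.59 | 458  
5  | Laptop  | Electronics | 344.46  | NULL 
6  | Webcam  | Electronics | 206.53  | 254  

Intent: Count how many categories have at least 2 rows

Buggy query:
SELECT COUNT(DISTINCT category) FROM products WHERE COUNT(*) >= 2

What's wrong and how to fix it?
Bug: COUNT(*) cannot appear in WHERE; the per-group count doesn't exist yet

Fix: Group first with HAVING COUNT(*) >= 2, then COUNT the resulting groups

Corrected query:
SELECT COUNT(*) FROM (SELECT category FROM products GROUP BY category HAVING COUNT(*) >= 2)

Result:
COUNT(*)
--------
2       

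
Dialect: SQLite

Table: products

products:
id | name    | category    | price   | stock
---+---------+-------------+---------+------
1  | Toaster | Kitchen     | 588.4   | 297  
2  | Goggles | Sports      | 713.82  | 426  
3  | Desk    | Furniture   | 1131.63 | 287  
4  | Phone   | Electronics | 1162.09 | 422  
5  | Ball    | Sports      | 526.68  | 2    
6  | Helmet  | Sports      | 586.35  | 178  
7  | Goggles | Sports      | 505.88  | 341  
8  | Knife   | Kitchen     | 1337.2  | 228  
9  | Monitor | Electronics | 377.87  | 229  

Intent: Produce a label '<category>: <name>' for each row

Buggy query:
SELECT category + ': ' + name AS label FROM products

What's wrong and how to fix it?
Bug: SQLite uses || for string concatenation; + coerces text to numbers (yielding 0)

Fix: Use the || operator for string concatenation

Corrected query:
SELECT category || ': ' || name AS label FROM products

Result:
label               
--------------------
Kitchen: Toaster    
Sports: Goggles     
Furniture: Desk     
Electronics: Phone  
Sports: Ball        
Sports: Helmet      
Sports: Goggles     
Kitchen: Knife      
Electronics: Monitor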